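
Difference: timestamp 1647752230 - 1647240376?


Difference = 1647752230 - 1647240376 = 511854 seconds
In hours: 511854 / 3600 ≈ 142.2
In days: 511854 / 86400 ≈ 5.92

511854 seconds (142.2 hours / 5.92 days)


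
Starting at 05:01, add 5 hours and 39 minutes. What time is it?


10:40

Start: 301 minutes from midnight
Add: 339 minutes
Total: 640 minutes
Hours: 640 ÷ 60 = 10 remainder 40


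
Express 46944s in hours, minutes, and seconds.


Hours: 46944 ÷ 3600 = 13 remainder 144
Minutes: 144 ÷ 60 = 2 remainder 24
Seconds: 24

13h 2m 24s


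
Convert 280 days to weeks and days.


40 weeks 0 days

Weeks: 280 ÷ 7 = 40 remainder 0


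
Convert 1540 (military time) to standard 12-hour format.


Hour: 15
15 - 12 = 3 → PM

3:40 PM


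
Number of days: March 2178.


Month: March (month 3)
March has 31 days

31 days


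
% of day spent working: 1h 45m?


Time: 105 minutes
Day: 1440 minutes
Percentage = (105/1440) × 100 ≈ 7.3%

7.3%


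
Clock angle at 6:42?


Hour hand = 6×30 + 42×0.5 = 201.0°
Minute hand = 42×6 = 252°
Difference = |201.0 - 252| = 51.0°

51.0°


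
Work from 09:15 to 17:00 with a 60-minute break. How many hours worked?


Total time = (17×60+0) - (9×60+15)
= 1020 - 555 = 465 min
Minus break: 465 - 60 = 405 min
= 6h 45m

6h 45m (405 minutes)


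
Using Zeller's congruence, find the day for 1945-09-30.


Zeller's congruence:
q=30, m=9, k=45, j=19
h = (30 + ⌊13×10/5⌋ + 45 + ⌊45/4⌋ + ⌊19/4⌋ - 2×19) mod 7
= (30 + 26 + 45 + 11 + 4 - 38) mod 7
= 78 mod 7 = 1
h=1 → Sunday

Sunday


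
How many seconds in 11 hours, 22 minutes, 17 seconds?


40937 seconds

Hours: 11 × 3600 = 39600
Minutes: 22 × 60 = 1320
Seconds: 17
Total = 39600 + 1320 + 17 = 40937


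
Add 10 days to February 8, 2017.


February 18, 2017

Start: February 8, 2017
Add 10 days
February 8 + 10 = February 18, 2017


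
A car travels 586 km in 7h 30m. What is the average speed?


Distance: 586 km
Time: 7h 30m = 450 min = 450/60 = 15/2 hours
Speed = 586 ÷ (15/2) = 586 × 2 / 15 = 1172/15 ≈ 78.1 km/h

78.1 km/h


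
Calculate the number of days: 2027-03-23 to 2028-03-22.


365 days

From March 23, 2027 to March 22, 2028
Rest of March 2027: 31 - 23 = 8
Full months: April 30, May 31, June 30, July 31, August 31, September 30, October 31, November 30, December 31, January 31, February 2028 29
Days into March 2028: 22
Total = 8 + 30 + 31 + 30 + 31 + 31 + 30 + 31 + 30 + 31 + 31 + 29 + 22 = 365 days


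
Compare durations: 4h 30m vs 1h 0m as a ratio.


Duration 1: 270 minutes
Duration 2: 60 minutes
Ratio = 270:60
GCD = 30
Simplified = 9:2
As a decimal: 9/2 = 4.50

9:2 (4.50)


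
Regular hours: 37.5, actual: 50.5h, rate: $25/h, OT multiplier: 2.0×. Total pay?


$1587.50

Regular: 37.5h × $25 = $937.50
Overtime: 50.5 - 37.5 = 13.0h
OT pay: 13.0h × $25 × 2.0 = $650.00
Total = $937.50 + $650.00 = $1587.50


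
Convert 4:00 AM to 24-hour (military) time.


04:00

Input: 4:00 AM
AM hour stays: 4


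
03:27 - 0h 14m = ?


Start: 207 minutes from midnight
Subtract: 14 minutes
Remaining: 207 - 14 = 193
Hours: 3, Minutes: 13

03:13


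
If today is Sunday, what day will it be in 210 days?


Start: Sunday (index 6)
(6 + 210) mod 7
= 216 mod 7
= 6
Index 6 → Sunday

Sunday


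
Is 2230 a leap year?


No

Rules: divisible by 4 AND (not by 100 OR by 400)
2230 ÷ 4 = 557 remainder 2 → not divisible by 4
Not divisible by 4 → not a leap year


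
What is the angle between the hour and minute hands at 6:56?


Hour hand = 6×30 + 56×0.5 = 208.0°
Minute hand = 56×6 = 336°
Difference = |208.0 - 336| = 128.0°

128.0°


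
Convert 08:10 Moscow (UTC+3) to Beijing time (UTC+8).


Time difference = UTC+8 - UTC+3 = +5 hours
New hour = (8 + 5) mod 24
= 13 mod 24 = 13
Minutes unchanged → 13:10

13:10


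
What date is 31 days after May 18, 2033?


June 18, 2033

Start: May 18, 2033
Add 31 days
May 18 → June 1: 31 - 18 + 1 = 14 days (31 - 14 = 17 left)
June 1 + 17 = June 18, 2033


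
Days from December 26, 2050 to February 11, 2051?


From December 26, 2050 to February 11, 2051
Rest of December 2050: 31 - 26 = 5
Full months: January 31
Days into February 2051: 11
Total = 5 + 31 + 11 = 47 days

47 days


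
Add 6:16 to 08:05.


Start: 485 minutes from midnight
Add: 376 minutes
Total: 861 minutes
Hours: 861 ÷ 60 = 14 remainder 21

14:21


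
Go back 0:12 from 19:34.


19:22

Start: 1174 minutes from midnight
Subtract: 12 minutes
Remaining: 1174 - 12 = 1162
Hours: 19, Minutes: 22


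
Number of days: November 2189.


Month: November (month 11)
November has 30 days

30 days


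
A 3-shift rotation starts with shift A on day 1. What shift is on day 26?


Shifts: A, B, C
Start: A (index 0)
Day 26: (0 + 26 - 1) mod 3
= 25 mod 3
= 1
Index 1 → shift B

Shift B


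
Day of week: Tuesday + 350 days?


Start: Tuesday (index 1)
(1 + 350) mod 7
= 351 mod 7
= 1
Index 1 → Tuesday

Tuesday


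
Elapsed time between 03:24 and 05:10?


End time in minutes: 5×60 + 10 = 310
Start time in minutes: 3×60 + 24 = 204
Difference = 310 - 204 = 106 minutes
= 1 hours 46 minutes

1h 46m


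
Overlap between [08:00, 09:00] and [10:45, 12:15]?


Meeting A: 480-540 (in minutes from midnight)
Meeting B: 645-735
Overlap start = max(480, 645) = 645
Overlap end = min(540, 735) = 540
Overlap = max(0, 540 - 645) = 0 min

0 minutes


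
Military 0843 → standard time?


Hour: 8
8 < 12 → AM

8:43 AM


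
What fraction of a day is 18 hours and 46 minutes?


0.7819 (78.19%)

Total minutes: 18×60 + 46 = 1126
Day = 24×60 = 1440 minutes
Fraction = 1126/1440 ≈ 0.7819
As a percentage: 1126/1440 × 100 ≈ 78.19%


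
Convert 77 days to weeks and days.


Weeks: 77 ÷ 7 = 11 remainder 0

11 weeks 0 days


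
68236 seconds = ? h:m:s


18h 57m 16s

Hours: 68236 ÷ 3600 = 18 remainder 3436
Minutes: 3436 ÷ 60 = 57 remainder 16
Seconds: 16


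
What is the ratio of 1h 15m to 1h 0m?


5:4 (1.25)

Duration 1: 75 minutes
Duration 2: 60 minutes
Ratio = 75:60
GCD = 15
Simplified = 5:4
As a decimal: 5/4 = 1.25


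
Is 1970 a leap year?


No

Rules: divisible by 4 AND (not by 100 OR by 400)
1970 ÷ 4 = 492 remainder 2 → not divisible by 4
Not divisible by 4 → not a leap year


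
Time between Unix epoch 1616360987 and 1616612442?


251455 seconds (69.8 hours / 2.91 days)

Difference = 1616612442 - 1616360987 = 251455 seconds
In hours: 251455 / 3600 ≈ 69.8
In days: 251455 / 86400 ≈ 2.91


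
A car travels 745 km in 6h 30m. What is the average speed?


114.6 km/h

Distance: 745 km
Time: 6h 30m = 390 min = 390/60 = 13/2 hours
Speed = 745 ÷ (13/2) = 745 × 2 / 13 = 1490/13 ≈ 114.6 km/h


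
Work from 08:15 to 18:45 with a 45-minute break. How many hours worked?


9h 45m (585 minutes)

Total time = (18×60+45) - (8×60+15)
= 1125 - 495 = 630 min
Minus break: 630 - 45 = 585 min
= 9h 45m


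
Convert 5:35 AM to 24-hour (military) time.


Input: 5:35 AM
AM hour stays: 5

05:35


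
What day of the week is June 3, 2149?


Tuesday

Zeller's congruence:
q=3, m=6, k=49, j=21
h = (3 + ⌊13×7/5⌋ + 49 + ⌊49/4⌋ + ⌊21/4⌋ - 2×21) mod 7
= (3 + 18 + 49 + 12 + 5 - 42) mod 7
= 45 mod 7 = 3
h=3 → Tuesday


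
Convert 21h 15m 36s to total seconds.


Hours: 21 × 3600 = 75600
Minutes: 15 × 60 = 900
Seconds: 36
Total = 75600 + 900 + 36 = 76536

76536 seconds


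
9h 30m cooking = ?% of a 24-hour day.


39.6%

Time: 570 minutes
Day: 1440 minutes
Percentage = (570/1440) × 100 ≈ 39.6%


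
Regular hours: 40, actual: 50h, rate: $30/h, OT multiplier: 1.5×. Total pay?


Regular: 40h × $30 = $1200.00
Overtime: 50 - 40 = 10h
OT pay: 10h × $30 × 1.5 = $450.00
Total = $1200.00 + $450.00 = $1650.00

$1650.00


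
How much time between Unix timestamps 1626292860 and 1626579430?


Difference = 1626579430 - 1626292860 = 286570 seconds
In hours: 286570 / 3600 ≈ 79.6
In days: 286570 / 86400 ≈ 3.32

286570 seconds (79.6 hours / 3.32 days)


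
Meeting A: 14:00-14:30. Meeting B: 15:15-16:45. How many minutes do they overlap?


0 minutes

Meeting A: 840-870 (in minutes from midnight)
Meeting B: 915-1005
Overlap start = max(840, 915) = 915
Overlap end = min(870, 1005) = 870
Overlap = max(0, 870 - 915) = 0 min


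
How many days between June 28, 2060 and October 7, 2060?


101 days

From June 28, 2060 to October 7, 2060
Rest of June 2060: 30 - 28 = 2
Full months: July 31, August 31, September 30
Days into October 2060: 7
Total = 2 + 31 + 31 + 30 + 7 = 101 days


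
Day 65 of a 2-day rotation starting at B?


Shift B

Shifts: A, B
Start: B (index 1)
Day 65: (1 + 65 - 1) mod 2
= 65 mod 2
= 1
Index 1 → shift B


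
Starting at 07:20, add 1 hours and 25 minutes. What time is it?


08:45

Start: 440 minutes from midnight
Add: 85 minutes
Total: 525 minutes
Hours: 525 ÷ 60 = 8 remainder 45


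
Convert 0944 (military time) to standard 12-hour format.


9:44 AM

Hour: 9
9 < 12 → AM


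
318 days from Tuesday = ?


Start: Tuesday (index 1)
(1 + 318) mod 7
= 319 mod 7
= 4
Index 4 → Friday

Friday


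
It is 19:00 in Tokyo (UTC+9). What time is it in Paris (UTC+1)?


Time difference = UTC+1 - UTC+9 = -8 hours
New hour = (19 -8) mod 24
= 11 mod 24 = 11
Minutes unchanged → 11:00

11:00


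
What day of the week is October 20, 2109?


Zeller's congruence:
q=20, m=10, k=9, j=21
h = (20 + ⌊13×11/5⌋ + 9 + ⌊9/4⌋ + ⌊21/4⌋ - 2×21) mod 7
= (20 + 28 + 9 + 2 + 5 - 42) mod 7
= 22 mod 7 = 1
h=1 → Sunday

Sunday


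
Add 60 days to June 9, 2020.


Start: June 9, 2020
Add 60 days
June 9 → July 1: 30 - 9 + 1 = 22 days (60 - 22 = 38 left)
July 1 → August 1: 31 - 1 + 1 = 31 days (38 - 31 = 7 left)
August 1 + 7 = August 8, 2020

August 8, 2020


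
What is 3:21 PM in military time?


15:21

Input: 3:21 PM
PM: 3 + 12 = 15


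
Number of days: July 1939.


Month: July (month 7)
July has 31 days

31 days


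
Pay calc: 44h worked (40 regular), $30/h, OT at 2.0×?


$1440.00

Regular: 40h × $30 = $1200.00
Overtime: 44 - 40 = 4h
OT pay: 4h × $30 × 2.0 = $240.00
Total = $1200.00 + $240.00 = $1440.00


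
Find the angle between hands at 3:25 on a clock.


Hour hand = 3×30 + 25×0.5 = 102.5°
Minute hand = 25×6 = 150°
Difference = |102.5 - 150| = 47.5°

47.5°


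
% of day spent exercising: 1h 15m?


5.2%

Time: 75 minutes
Day: 1440 minutes
Percentage = (75/1440) × 100 ≈ 5.2%


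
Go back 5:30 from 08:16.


02:46

Start: 496 minutes from midnight
Subtract: 330 minutes
Remaining: 496 - 330 = 166
Hours: 2, Minutes: 46


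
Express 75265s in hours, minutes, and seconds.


Hours: 75265 ÷ 3600 = 20 remainder 3265
Minutes: 3265 ÷ 60 = 54 remainder 25
Seconds: 25

20h 54m 25s


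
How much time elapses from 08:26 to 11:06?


End time in minutes: 11×60 + 6 = 666
Start time in minutes: 8×60 + 26 = 506
Difference = 666 - 506 = 160 minutes
= 2 hours 40 minutes

2h 40m


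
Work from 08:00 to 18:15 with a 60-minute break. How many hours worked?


9h 15m (555 minutes)

Total time = (18×60+15) - (8×60+0)
= 1095 - 480 = 615 min
Minus break: 615 - 60 = 555 min
= 9h 15m


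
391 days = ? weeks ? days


Weeks: 391 ÷ 7 = 55 remainder 6

55 weeks 6 days


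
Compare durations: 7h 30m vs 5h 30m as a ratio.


15:11 (1.36)

Duration 1: 450 minutes
Duration 2: 330 minutes
Ratio = 450:330
GCD = 30
Simplified = 15:11
As a decimal: 15/11 ≈ 1.36


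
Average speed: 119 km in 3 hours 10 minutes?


Distance: 119 km
Time: 3h 10m = 190 min = 190/60 = 19/6 hours
Speed = 119 ÷ (19/6) = 119 × 6 / 19 = 714/19 ≈ 37.6 km/h

37.6 km/h


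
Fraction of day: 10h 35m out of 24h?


Total minutes: 10×60 + 35 = 635
Day = 24×60 = 1440 minutes
Fraction = 635/1440 ≈ 0.4410
As a percentage: 635/1440 × 100 ≈ 44.10%

0.4410 (44.10%)


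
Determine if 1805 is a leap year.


No

Rules: divisible by 4 AND (not by 100 OR by 400)
1805 ÷ 4 = 451 remainder 1 → not divisible by 4
Not divisible by 4 → not a leap year


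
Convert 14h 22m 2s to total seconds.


51722 seconds

Hours: 14 × 3600 = 50400
Minutes: 22 × 60 = 1320
Seconds: 2
Total = 50400 + 1320 + 2 = 51722


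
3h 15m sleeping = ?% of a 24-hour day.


Time: 195 minutes
Day: 1440 minutes
Percentage = (195/1440) × 100 ≈ 13.5%

13.5%


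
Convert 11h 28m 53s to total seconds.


Hours: 11 × 3600 = 39600
Minutes: 28 × 60 = 1680
Seconds: 53
Total = 39600 + 1680 + 53 = 41333

41333 seconds


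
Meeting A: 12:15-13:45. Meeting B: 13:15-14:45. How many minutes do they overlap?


30 minutes

Meeting A: 735-825 (in minutes from midnight)
Meeting B: 795-885
Overlap start = max(735, 795) = 795
Overlap end = min(825, 885) = 825
Overlap = max(0, 825 - 795) = 30 min


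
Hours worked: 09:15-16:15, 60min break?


6h 0m (360 minutes)

Total time = (16×60+15) - (9×60+15)
= 975 - 555 = 420 min
Minus break: 420 - 60 = 360 min
= 6h 0m


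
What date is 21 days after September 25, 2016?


Start: September 25, 2016
Add 21 days
September 25 → October 1: 30 - 25 + 1 = 6 days (21 - 6 = 15 left)
October 1 + 15 = October 16, 2016

October 16, 2016


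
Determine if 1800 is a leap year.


No

Rules: divisible by 4 AND (not by 100 OR by 400)
1800 ÷ 4 = 450 exactly → divisible by 4
1800 ÷ 100 = 18 exactly → divisible by 100
1800 ÷ 400 = 4 remainder 200 → not divisible by 400
Divisible by 100 but not by 400 → not a leap year


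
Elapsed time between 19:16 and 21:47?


2h 31m

End time in minutes: 21×60 + 47 = 1307
Start time in minutes: 19×60 + 16 = 1156
Difference = 1307 - 1156 = 151 minutes
= 2 hours 31 minutes


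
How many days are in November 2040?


30 days

Month: November (month 11)
November has 30 days


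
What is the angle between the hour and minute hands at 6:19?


Hour hand = 6×30 + 19×0.5 = 189.5°
Minute hand = 19×6 = 114°
Difference = |189.5 - 114| = 75.5°

75.5°


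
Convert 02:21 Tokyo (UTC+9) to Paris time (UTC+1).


Time difference = UTC+1 - UTC+9 = -8 hours
New hour = (2 -8) mod 24
= -6 mod 24 = 18
Minutes unchanged → 18:21; -6 < 0 → previous day

18:21 (previous day)


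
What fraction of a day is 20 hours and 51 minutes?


0.8688 (86.88%)

Total minutes: 20×60 + 51 = 1251
Day = 24×60 = 1440 minutes
Fraction = 1251/1440 ≈ 0.8688
As a percentage: 1251/1440 × 100 ≈ 86.88%


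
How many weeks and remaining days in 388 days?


55 weeks 3 days

Weeks: 388 ÷ 7 = 55 remainder 3


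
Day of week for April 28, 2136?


Saturday

Zeller's congruence:
q=28, m=4, k=36, j=21
h = (28 + ⌊13×5/5⌋ + 36 + ⌊36/4⌋ + ⌊21/4⌋ - 2×21) mod 7
= (28 + 13 + 36 + 9 + 5 - 42) mod 7
= 49 mod 7 = 0
h=0 → Saturday


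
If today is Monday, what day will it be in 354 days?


Friday

Start: Monday (index 0)
(0 + 354) mod 7
= 354 mod 7
= 4
Index 4 → Friday


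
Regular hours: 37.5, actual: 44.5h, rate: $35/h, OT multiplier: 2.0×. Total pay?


$1802.50

Regular: 37.5h × $35 = $1312.50
Overtime: 44.5 - 37.5 = 7.0h
OT pay: 7.0h × $35 × 2.0 = $490.00
Total = $1312.50 + $490.00 = $1802.50


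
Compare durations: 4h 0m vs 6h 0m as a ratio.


Duration 1: 240 minutes
Duration 2: 360 minutes
Ratio = 240:360
GCD = 120
Simplified = 2:3
As a decimal: 2/3 ≈ 0.67

2:3 (0.67)


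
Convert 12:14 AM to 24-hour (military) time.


00:14

Input: 12:14 AM
12 AM → 00 (midnight)


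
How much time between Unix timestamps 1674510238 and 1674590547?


Difference = 1674590547 - 1674510238 = 80309 seconds
In hours: 80309 / 3600 ≈ 22.3
In days: 80309 / 86400 ≈ 0.93

80309 seconds (22.3 hours / 0.93 days)


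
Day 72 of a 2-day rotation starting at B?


Shifts: A, B
Start: B (index 1)
Day 72: (1 + 72 - 1) mod 2
= 72 mod 2
= 0
Index 0 → shift A

Shift A


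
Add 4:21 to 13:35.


Start: 815 minutes from midnight
Add: 261 minutes
Total: 1076 minutes
Hours: 1076 ÷ 60 = 17 remainder 56

17:56


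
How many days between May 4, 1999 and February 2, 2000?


274 days

From May 4, 1999 to February 2, 2000
Rest of May 1999: 31 - 4 = 27
Full months: June 30, July 31, August 31, September 30, October 31, November 30, December 31, January 31
Days into February 2000: 2
Total = 27 + 30 + 31 + 31 + 30 + 31 + 30 + 31 + 31 + 2 = 274 days


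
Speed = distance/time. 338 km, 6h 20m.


53.4 km/h

Distance: 338 km
Time: 6h 20m = 380 min = 380/60 = 19/3 hours
Speed = 338 ÷ (19/3) = 338 × 3 / 19 = 1014/19 ≈ 53.4 km/h


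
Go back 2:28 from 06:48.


Start: 408 minutes from midnight
Subtract: 148 minutes
Remaining: 408 - 148 = 260
Hours: 4, Minutes: 20

04:20


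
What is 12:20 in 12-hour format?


12:20 PM

Hour: 12
12 → 12 PM (noon)


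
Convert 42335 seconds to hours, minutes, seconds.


Hours: 42335 ÷ 3600 = 11 remainder 2735
Minutes: 2735 ÷ 60 = 45 remainder 35
Seconds: 35

11h 45m 35s


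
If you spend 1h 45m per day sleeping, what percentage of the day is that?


Time: 105 minutes
Day: 1440 minutes
Percentage = (105/1440) × 100 ≈ 7.3%

7.3%


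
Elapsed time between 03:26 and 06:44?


3h 18m

End time in minutes: 6×60 + 44 = 404
Start time in minutes: 3×60 + 26 = 206
Difference = 404 - 206 = 198 minutes
= 3 hours 18 minutes


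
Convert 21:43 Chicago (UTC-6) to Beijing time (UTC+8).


Time difference = UTC+8 - UTC-6 = +14 hours
New hour = (21 + 14) mod 24
= 35 mod 24 = 11
Minutes unchanged → 11:43; 35 ≥ 24 → next day

11:43 (next day)


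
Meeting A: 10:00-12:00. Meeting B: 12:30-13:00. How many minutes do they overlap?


Meeting A: 600-720 (in minutes from midnight)
Meeting B: 750-780
Overlap start = max(600, 750) = 750
Overlap end = min(720, 780) = 720
Overlap = max(0, 720 - 750) = 0 min

0 minutes


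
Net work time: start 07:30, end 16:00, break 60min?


7h 30m (450 minutes)

Total time = (16×60+0) - (7×60+30)
= 960 - 450 = 510 min
Minus break: 510 - 60 = 450 min
= 7h 30m


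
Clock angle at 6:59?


Hour hand = 6×30 + 59×0.5 = 209.5°
Minute hand = 59×6 = 354°
Difference = |209.5 - 354| = 144.5°

144.5°


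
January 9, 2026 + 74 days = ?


Start: January 9, 2026
Add 74 days
January 9 → February 1: 31 - 9 + 1 = 23 days (74 - 23 = 51 left)
February 1 → March 1: 28 - 1 + 1 = 28 days (51 - 28 = 23 left)
March 1 + 23 = March 24, 2026

March 24, 2026


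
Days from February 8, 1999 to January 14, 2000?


From February 8, 1999 to January 14, 2000
Rest of February 1999: 28 - 8 = 20
Full months: March 31, April 30, May 31, June 30, July 31, August 31, September 30, October 31, November 30, December 31
Days into January 2000: 14
Total = 20 + 31 + 30 + 31 + 30 + 31 + 31 + 30 + 31 + 30 + 31 + 14 = 340 days

340 days


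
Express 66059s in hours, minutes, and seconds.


Hours: 66059 ÷ 3600 = 18 remainder 1259
Minutes: 1259 ÷ 60 = 20 remainder 59
Seconds: 59

18h 20m 59s


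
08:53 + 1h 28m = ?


Start: 533 minutes from midnight
Add: 88 minutes
Total: 621 minutes
Hours: 621 ÷ 60 = 10 remainder 21

10:21


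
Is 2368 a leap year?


Rules: divisible by 4 AND (not by 100 OR by 400)
2368 ÷ 4 = 592 exactly → divisible by 4
2368 ÷ 100 = 23 remainder 68 → not divisible by 100
Divisible by 4 but not by 100 → leap year

Yes


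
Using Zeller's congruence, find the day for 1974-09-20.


Friday

Zeller's congruence:
q=20, m=9, k=74, j=19
h = (20 + ⌊13×10/5⌋ + 74 + ⌊74/4⌋ + ⌊19/4⌋ - 2×19) mod 7
= (20 + 26 + 74 + 18 + 4 - 38) mod 7
= 104 mod 7 = 6
h=6 → Friday


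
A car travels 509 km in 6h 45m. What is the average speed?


Distance: 509 km
Time: 6h 45m = 405 min = 405/60 = 27/4 hours
Speed = 509 ÷ (27/4) = 509 × 4 / 27 = 2036/27 ≈ 75.4 km/h

75.4 km/h


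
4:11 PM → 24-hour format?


16:11

Input: 4:11 PM
PM: 4 + 12 = 16


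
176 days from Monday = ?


Start: Monday (index 0)
(0 + 176) mod 7
= 176 mod 7
= 1
Index 1 → Tuesday

Tuesday


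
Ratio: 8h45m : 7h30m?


Duration 1: 525 minutes
Duration 2: 450 minutes
Ratio = 525:450
GCD = 75
Simplified = 7:6
As a decimal: 7/6 ≈ 1.17

7:6 (1.17)


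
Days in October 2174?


Month: October (month 10)
October has 31 days

31 days


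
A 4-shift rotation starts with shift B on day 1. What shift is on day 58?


Shifts: A, B, C, D
Start: B (index 1)
Day 58: (1 + 58 - 1) mod 4
= 58 mod 4
= 2
Index 2 → shift C

Shift C


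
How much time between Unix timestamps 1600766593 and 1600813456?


46863 seconds (13.0 hours / 0.54 days)

Difference = 1600813456 - 1600766593 = 46863 seconds
In hours: 46863 / 3600 ≈ 13.0
In days: 46863 / 86400 ≈ 0.54


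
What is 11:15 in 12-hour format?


Hour: 11
11 < 12 → AM

11:15 AM


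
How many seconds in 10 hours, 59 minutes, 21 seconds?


Hours: 10 × 3600 = 36000
Minutes: 59 × 60 = 3540
Seconds: 21
Total = 36000 + 3540 + 21 = 39561

39561 seconds


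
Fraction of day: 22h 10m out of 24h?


Total minutes: 22×60 + 10 = 1330
Day = 24×60 = 1440 minutes
Fraction = 1330/1440 ≈ 0.9236
As a percentage: 1330/1440 × 100 ≈ 92.36%

0.9236 (92.36%)


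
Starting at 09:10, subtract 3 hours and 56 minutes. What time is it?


05:14

Start: 550 minutes from midnight
Subtract: 236 minutes
Remaining: 550 - 236 = 314
Hours: 5, Minutes: 14


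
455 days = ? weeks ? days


65 weeks 0 days

Weeks: 455 ÷ 7 = 65 remainder 0


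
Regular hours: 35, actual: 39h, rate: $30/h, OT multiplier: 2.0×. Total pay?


$1290.00

Regular: 35h × $30 = $1050.00
Overtime: 39 - 35 = 4h
OT pay: 4h × $30 × 2.0 = $240.00
Total = $1050.00 + $240.00 = $1290.00


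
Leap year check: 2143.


Rules: divisible by 4 AND (not by 100 OR by 400)
2143 ÷ 4 = 535 remainder 3 → not divisible by 4
Not divisible by 4 → not a leap year

No


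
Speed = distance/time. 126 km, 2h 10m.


Distance: 126 km
Time: 2h 10m = 130 min = 130/60 = 13/6 hours
Speed = 126 ÷ (13/6) = 126 × 6 / 13 = 756/13 ≈ 58.2 km/h

58.2 km/h


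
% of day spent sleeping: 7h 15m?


30.2%

Time: 435 minutes
Day: 1440 minutes
Percentage = (435/1440) × 100 ≈ 30.2%


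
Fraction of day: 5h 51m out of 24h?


Total minutes: 5×60 + 51 = 351
Day = 24×60 = 1440 minutes
Fraction = 351/1440 ≈ 0.2438
As a percentage: 351/1440 × 100 ≈ 24.38%

0.2438 (24.38%)


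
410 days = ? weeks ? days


Weeks: 410 ÷ 7 = 58 remainder 4

58 weeks 4 days


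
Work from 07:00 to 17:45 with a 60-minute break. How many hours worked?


Total time = (17×60+45) - (7×60+0)
= 1065 - 420 = 645 min
Minus break: 645 - 60 = 585 min
= 9h 45m

9h 45m (585 minutes)


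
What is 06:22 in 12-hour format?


Hour: 6
6 < 12 → AM

6:22 AM


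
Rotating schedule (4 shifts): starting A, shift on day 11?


Shift C

Shifts: A, B, C, D
Start: A (index 0)
Day 11: (0 + 11 - 1) mod 4
= 10 mod 4
= 2
Index 2 → shift C


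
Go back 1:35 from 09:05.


Start: 545 minutes from midnight
Subtract: 95 minutes
Remaining: 545 - 95 = 450
Hours: 7, Minutes: 30

07:30


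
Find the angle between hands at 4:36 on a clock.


Hour hand = 4×30 + 36×0.5 = 138.0°
Minute hand = 36×6 = 216°
Difference = |138.0 - 216| = 78.0°

78.0°


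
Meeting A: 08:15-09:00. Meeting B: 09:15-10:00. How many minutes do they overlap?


0 minutes

Meeting A: 495-540 (in minutes from midnight)
Meeting B: 555-600
Overlap start = max(495, 555) = 555
Overlap end = min(540, 600) = 540
Overlap = max(0, 540 - 555) = 0 min


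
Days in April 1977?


30 days

Month: April (month 4)
April has 30 days


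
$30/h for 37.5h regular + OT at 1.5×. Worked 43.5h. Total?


$1395.00

Regular: 37.5h × $30 = $1125.00
Overtime: 43.5 - 37.5 = 6.0h
OT pay: 6.0h × $30 × 1.5 = $270.00
Total = $1125.00 + $270.00 = $1395.00


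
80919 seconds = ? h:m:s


Hours: 80919 ÷ 3600 = 22 remainder 1719
Minutes: 1719 ÷ 60 = 28 remainder 39
Seconds: 39

22h 28m 39s


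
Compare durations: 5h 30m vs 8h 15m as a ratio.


Duration 1: 330 minutes
Duration 2: 495 minutes
Ratio = 330:495
GCD = 165
Simplified = 2:3
As a decimal: 2/3 ≈ 0.67

2:3 (0.67)


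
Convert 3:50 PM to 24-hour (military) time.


15:50

Input: 3:50 PM
PM: 3 + 12 = 15


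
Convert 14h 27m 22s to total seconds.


52042 seconds

Hours: 14 × 3600 = 50400
Minutes: 27 × 60 = 1620
Seconds: 22
Total = 50400 + 1620 + 22 = 52042


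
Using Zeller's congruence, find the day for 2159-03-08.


Zeller's congruence:
q=8, m=3, k=59, j=21
h = (8 + ⌊13×4/5⌋ + 59 + ⌊59/4⌋ + ⌊21/4⌋ - 2×21) mod 7
= (8 + 10 + 59 + 14 + 5 - 42) mod 7
= 54 mod 7 = 5
h=5 → Thursday

Thursday


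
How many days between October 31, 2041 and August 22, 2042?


295 days

From October 31, 2041 to August 22, 2042
Rest of October 2041: 31 - 31 = 0
Full months: November 30, December 31, January 31, February 2042 28, March 31, April 30, May 31, June 30, July 31
Days into August 2042: 22
Total = 0 + 30 + 31 + 31 + 28 + 31 + 30 + 31 + 30 + 31 + 22 = 295 days


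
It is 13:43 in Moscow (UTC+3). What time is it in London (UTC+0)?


Time difference = UTC+0 - UTC+3 = -3 hours
New hour = (13 -3) mod 24
= 10 mod 24 = 10
Minutes unchanged → 10:43

10:43


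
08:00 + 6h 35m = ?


Start: 480 minutes from midnight
Add: 395 minutes
Total: 875 minutes
Hours: 875 ÷ 60 = 14 remainder 35

14:35


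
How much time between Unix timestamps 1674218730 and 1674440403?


221673 seconds (61.6 hours / 2.57 days)

Difference = 1674440403 - 1674218730 = 221673 seconds
In hours: 221673 / 3600 ≈ 61.6
In days: 221673 / 86400 ≈ 2.57


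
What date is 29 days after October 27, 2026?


November 25, 2026

Start: October 27, 2026
Add 29 days
October 27 → November 1: 31 - 27 + 1 = 5 days (29 - 5 = 24 left)
November 1 + 24 = November 25, 2026


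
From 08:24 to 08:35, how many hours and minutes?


0h 11m

End time in minutes: 8×60 + 35 = 515
Start time in minutes: 8×60 + 24 = 504
Difference = 515 - 504 = 11 minutes
= 0 hours 11 minutes


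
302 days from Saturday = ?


Start: Saturday (index 5)
(5 + 302) mod 7
= 307 mod 7
= 6
Index 6 → Sunday

Sunday


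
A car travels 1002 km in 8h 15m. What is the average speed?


121.5 km/h

Distance: 1002 km
Time: 8h 15m = 495 min = 495/60 = 33/4 hours
Speed = 1002 ÷ (33/4) = 1002 × 4 / 33 = 4008/33 ≈ 121.5 km/h


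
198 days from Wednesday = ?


Friday

Start: Wednesday (index 2)
(2 + 198) mod 7
= 200 mod 7
= 4
Index 4 → Friday


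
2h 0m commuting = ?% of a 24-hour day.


Time: 120 minutes
Day: 1440 minutes
Percentage = (120/1440) × 100 ≈ 8.3%

8.3%


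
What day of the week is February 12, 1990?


Monday

Zeller's congruence:
q=12, m=14, k=89, j=19
h = (12 + ⌊13×15/5⌋ + 89 + ⌊89/4⌋ + ⌊19/4⌋ - 2×19) mod 7
= (12 + 39 + 89 + 22 + 4 - 38) mod 7
= 128 mod 7 = 2
h=2 → Monday


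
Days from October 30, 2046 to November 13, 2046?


From October 30, 2046 to November 13, 2046
Rest of October 2046: 31 - 30 = 1
Days into November 2046: 13
Total = 1 + 13 = 14 days

14 days


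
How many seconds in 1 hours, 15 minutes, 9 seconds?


Hours: 1 × 3600 = 3600
Minutes: 15 × 60 = 900
Seconds: 9
Total = 3600 + 900 + 9 = 4509

4509 seconds


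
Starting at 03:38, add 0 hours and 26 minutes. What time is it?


Start: 218 minutes from midnight
Add: 26 minutes
Total: 244 minutes
Hours: 244 ÷ 60 = 4 remainder 4

04:04


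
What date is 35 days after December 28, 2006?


February 1, 2007

Start: December 28, 2006
Add 35 days
December 28 → January 1: 31 - 28 + 1 = 4 days (35 - 4 = 31 left)
January 1 → February 1: 31 - 1 + 1 = 31 days (31 - 31 = 0 left)
Land exactly on February 1, 2007


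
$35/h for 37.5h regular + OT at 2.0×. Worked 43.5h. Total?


$1732.50

Regular: 37.5h × $35 = $1312.50
Overtime: 43.5 - 37.5 = 6.0h
OT pay: 6.0h × $35 × 2.0 = $420.00
Total = $1312.50 + $420.00 = $1732.50


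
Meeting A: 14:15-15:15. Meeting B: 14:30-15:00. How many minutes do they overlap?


30 minutes

Meeting A: 855-915 (in minutes from midnight)
Meeting B: 870-900
Overlap start = max(855, 870) = 870
Overlap end = min(915, 900) = 900
Overlap = max(0, 900 - 870) = 30 min


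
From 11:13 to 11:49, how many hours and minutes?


End time in minutes: 11×60 + 49 = 709
Start time in minutes: 11×60 + 13 = 673
Difference = 709 - 673 = 36 minutes
= 0 hours 36 minutes

0h 36m


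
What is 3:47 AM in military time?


Input: 3:47 AM
AM hour stays: 3

03:47


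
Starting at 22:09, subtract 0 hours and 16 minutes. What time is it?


Start: 1329 minutes from midnight
Subtract: 16 minutes
Remaining: 1329 - 16 = 1313
Hours: 21, Minutes: 53

21:53


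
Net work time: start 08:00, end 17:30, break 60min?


Total time = (17×60+30) - (8×60+0)
= 1050 - 480 = 570 min
Minus break: 570 - 60 = 510 min
= 8h 30m

8h 30m (510 minutes)


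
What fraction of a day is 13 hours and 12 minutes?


Total minutes: 13×60 + 12 = 792
Day = 24×60 = 1440 minutes
Fraction = 792/1440 = 0.5500
As a percentage: 792/1440 × 100 = 55.00%

0.5500 (55.00%)


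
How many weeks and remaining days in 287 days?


41 weeks 0 days

Weeks: 287 ÷ 7 = 41 remainder 0


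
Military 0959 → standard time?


Hour: 9
9 < 12 → AM

9:59 AM


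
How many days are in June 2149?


30 days

Month: June (month 6)
June has 30 days


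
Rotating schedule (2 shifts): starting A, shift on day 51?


Shift A

Shifts: A, B
Start: A (index 0)
Day 51: (0 + 51 - 1) mod 2
= 50 mod 2
= 0
Index 0 → shift A


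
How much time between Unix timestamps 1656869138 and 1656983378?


Difference = 1656983378 - 1656869138 = 114240 seconds
In hours: 114240 / 3600 ≈ 31.7
In days: 114240 / 86400 ≈ 1.32

114240 seconds (31.7 hours / 1.32 days)


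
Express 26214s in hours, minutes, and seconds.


7h 16m 54s

Hours: 26214 ÷ 3600 = 7 remainder 1014
Minutes: 1014 ÷ 60 = 16 remainder 54
Seconds: 54


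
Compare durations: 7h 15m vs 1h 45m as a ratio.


Duration 1: 435 minutes
Duration 2: 105 minutes
Ratio = 435:105
GCD = 15
Simplified = 29:7
As a decimal: 29/7 ≈ 4.14

29:7 (4.14)


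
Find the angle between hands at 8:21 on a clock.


124.5°

Hour hand = 8×30 + 21×0.5 = 250.5°
Minute hand = 21×6 = 126°
Difference = |250.5 - 126| = 124.5°


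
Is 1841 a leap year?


No

Rules: divisible by 4 AND (not by 100 OR by 400)
1841 ÷ 4 = 460 remainder 1 → not divisible by 4
Not divisible by 4 → not a leap year


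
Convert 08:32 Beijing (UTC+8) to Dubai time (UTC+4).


Time difference = UTC+4 - UTC+8 = -4 hours
New hour = (8 -4) mod 24
= 4 mod 24 = 4
Minutes unchanged → 04:32

04:32


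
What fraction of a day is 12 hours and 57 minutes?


Total minutes: 12×60 + 57 = 777
Day = 24×60 = 1440 minutes
Fraction = 777/1440 ≈ 0.5396
As a percentage: 777/1440 × 100 ≈ 53.96%

0.5396 (53.96%)


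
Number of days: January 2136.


Month: January (month 1)
January has 31 days

31 days


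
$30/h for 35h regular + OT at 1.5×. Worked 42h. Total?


$1365.00

Regular: 35h × $30 = $1050.00
Overtime: 42 - 35 = 7h
OT pay: 7h × $30 × 1.5 = $315.00
Total = $1050.00 + $315.00 = $1365.00


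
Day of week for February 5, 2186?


Zeller's congruence:
q=5, m=14, k=85, j=21
h = (5 + ⌊13×15/5⌋ + 85 + ⌊85/4⌋ + ⌊21/4⌋ - 2×21) mod 7
= (5 + 39 + 85 + 21 + 5 - 42) mod 7
= 113 mod 7 = 1
h=1 → Sunday

Sunday


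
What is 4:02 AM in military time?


04:02

Input: 4:02 AM
AM hour stays: 4


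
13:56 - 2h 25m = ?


Start: 836 minutes from midnight
Subtract: 145 minutes
Remaining: 836 - 145 = 691
Hours: 11, Minutes: 31

11:31


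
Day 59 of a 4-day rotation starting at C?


Shifts: A, B, C, D
Start: C (index 2)
Day 59: (2 + 59 - 1) mod 4
= 60 mod 4
= 0
Index 0 → shift A

Shift A


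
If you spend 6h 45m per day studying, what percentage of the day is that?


Time: 405 minutes
Day: 1440 minutes
Percentage = (405/1440) × 100 ≈ 28.1%

28.1%


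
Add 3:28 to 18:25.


Start: 1105 minutes from midnight
Add: 208 minutes
Total: 1313 minutes
Hours: 1313 ÷ 60 = 21 remainder 53

21:53


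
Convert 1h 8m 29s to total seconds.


Hours: 1 × 3600 = 3600
Minutes: 8 × 60 = 480
Seconds: 29
Total = 3600 + 480 + 29 = 4109

4109 seconds


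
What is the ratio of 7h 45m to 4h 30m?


Duration 1: 465 minutes
Duration 2: 270 minutes
Ratio = 465:270
GCD = 15
Simplified = 31:18
As a decimal: 31/18 ≈ 1.72

31:18 (1.72)


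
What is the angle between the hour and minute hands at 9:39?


55.5°

Hour hand = 9×30 + 39×0.5 = 289.5°
Minute hand = 39×6 = 234°
Difference = |289.5 - 234| = 55.5°


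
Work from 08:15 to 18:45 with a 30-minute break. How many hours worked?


10h 0m (600 minutes)

Total time = (18×60+45) - (8×60+15)
= 1125 - 495 = 630 min
Minus break: 630 - 30 = 600 min
= 10h 0m


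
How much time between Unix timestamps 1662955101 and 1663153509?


Difference = 1663153509 - 1662955101 = 198408 seconds
In hours: 198408 / 3600 ≈ 55.1
In days: 198408 / 86400 ≈ 2.30

198408 seconds (55.1 hours / 2.30 days)


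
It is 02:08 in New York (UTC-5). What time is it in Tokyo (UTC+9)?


16:08

Time difference = UTC+9 - UTC-5 = +14 hours
New hour = (2 + 14) mod 24
= 16 mod 24 = 16
Minutes unchanged → 16:08


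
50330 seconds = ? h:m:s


13h 58m 50s

Hours: 50330 ÷ 3600 = 13 remainder 3530
Minutes: 3530 ÷ 60 = 58 remainder 50
Seconds: 50


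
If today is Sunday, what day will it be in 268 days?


Start: Sunday (index 6)
(6 + 268) mod 7
= 274 mod 7
= 1
Index 1 → Tuesday

Tuesday


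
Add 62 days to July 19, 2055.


September 19, 2055

Start: July 19, 2055
Add 62 days
July 19 → August 1: 31 - 19 + 1 = 13 days (62 - 13 = 49 left)
August 1 → September 1: 31 - 1 + 1 = 31 days (49 - 31 = 18 left)
September 1 + 18 = September 19, 2055


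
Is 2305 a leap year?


Rules: divisible by 4 AND (not by 100 OR by 400)
2305 ÷ 4 = 576 remainder 1 → not divisible by 4
Not divisible by 4 → not a leap year

No


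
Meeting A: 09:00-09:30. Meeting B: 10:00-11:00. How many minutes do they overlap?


Meeting A: 540-570 (in minutes from midnight)
Meeting B: 600-660
Overlap start = max(540, 600) = 600
Overlap end = min(570, 660) = 570
Overlap = max(0, 570 - 600) = 0 min

0 minutes


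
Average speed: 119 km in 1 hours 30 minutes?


79.3 km/h

Distance: 119 km
Time: 1h 30m = 90 min = 90/60 = 3/2 hours
Speed = 119 ÷ (3/2) = 119 × 2 / 3 = 238/3 ≈ 79.3 km/h


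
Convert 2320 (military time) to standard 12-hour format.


Hour: 23
23 - 12 = 11 → PM

11:20 PM


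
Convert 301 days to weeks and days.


Weeks: 301 ÷ 7 = 43 remainder 0

43 weeks 0 days


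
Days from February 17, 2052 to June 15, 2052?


119 days

From February 17, 2052 to June 15, 2052
Rest of February 2052: 29 - 17 = 12
Full months: March 31, April 30, May 31
Days into June 2052: 15
Total = 12 + 31 + 30 + 31 + 15 = 119 days


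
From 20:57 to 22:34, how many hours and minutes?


End time in minutes: 22×60 + 34 = 1354
Start time in minutes: 20×60 + 57 = 1257
Difference = 1354 - 1257 = 97 minutes
= 1 hours 37 minutes

1h 37m


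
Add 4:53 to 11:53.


16:46

Start: 713 minutes from midnight
Add: 293 minutes
Total: 1006 minutes
Hours: 1006 ÷ 60 = 16 remainder 46


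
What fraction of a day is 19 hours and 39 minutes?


0.8188 (81.88%)

Total minutes: 19×60 + 39 = 1179
Day = 24×60 = 1440 minutes
Fraction = 1179/1440 ≈ 0.8188
As a percentage: 1179/1440 × 100 ≈ 81.88%


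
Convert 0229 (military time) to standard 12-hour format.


2:29 AM

Hour: 2
2 < 12 → AM


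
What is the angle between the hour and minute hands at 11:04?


Hour hand = 11×30 + 4×0.5 = 332.0°
Minute hand = 4×6 = 24°
Difference = |332.0 - 24| = 308.0°
Since > 180°: 360 - 308.0 = 52.0°

52.0°


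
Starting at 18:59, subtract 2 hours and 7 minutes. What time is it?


Start: 1139 minutes from midnight
Subtract: 127 minutes
Remaining: 1139 - 127 = 1012
Hours: 16, Minutes: 52

16:52


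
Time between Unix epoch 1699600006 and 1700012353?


Difference = 1700012353 - 1699600006 = 412347 seconds
In hours: 412347 / 3600 ≈ 114.5
In days: 412347 / 86400 ≈ 4.77

412347 seconds (114.5 hours / 4.77 days)


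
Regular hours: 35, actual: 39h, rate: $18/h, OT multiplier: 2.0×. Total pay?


Regular: 35h × $18 = $630.00
Overtime: 39 - 35 = 4h
OT pay: 4h × $18 × 2.0 = $144.00
Total = $630.00 + $144.00 = $774.00

$774.00


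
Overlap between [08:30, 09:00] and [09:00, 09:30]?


Meeting A: 510-540 (in minutes from midnight)
Meeting B: 540-570
Overlap start = max(510, 540) = 540
Overlap end = min(540, 570) = 540
Overlap = max(0, 540 - 540) = 0 min

0 minutes


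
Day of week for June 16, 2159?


Zeller's congruence:
q=16, m=6, k=59, j=21
h = (16 + ⌊13×7/5⌋ + 59 + ⌊59/4⌋ + ⌊21/4⌋ - 2×21) mod 7
= (16 + 18 + 59 + 14 + 5 - 42) mod 7
= 70 mod 7 = 0
h=0 → Saturday

Saturday


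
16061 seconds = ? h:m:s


Hours: 16061 ÷ 3600 = 4 remainder 1661
Minutes: 1661 ÷ 60 = 27 remainder 41
Seconds: 41

4h 27m 41s


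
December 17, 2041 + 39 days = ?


Start: December 17, 2041
Add 39 days
December 17 → January 1: 31 - 17 + 1 = 15 days (39 - 15 = 24 left)
January 1 + 24 = January 25, 2042

January 25, 2042


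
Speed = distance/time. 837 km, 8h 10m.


Distance: 837 km
Time: 8h 10m = 490 min = 490/60 = 49/6 hours
Speed = 837 ÷ (49/6) = 837 × 6 / 49 = 5022/49 ≈ 102.5 km/h

102.5 km/h


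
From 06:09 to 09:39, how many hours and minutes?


End time in minutes: 9×60 + 39 = 579
Start time in minutes: 6×60 + 9 = 369
Difference = 579 - 369 = 210 minutes
= 3 hours 30 minutes

3h 30m


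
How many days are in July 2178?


31 days

Month: July (month 7)
July has 31 days


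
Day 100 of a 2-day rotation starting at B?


Shift A

Shifts: A, B
Start: B (index 1)
Day 100: (1 + 100 - 1) mod 2
= 100 mod 2
= 0
Index 0 → shift A


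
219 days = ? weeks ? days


Weeks: 219 ÷ 7 = 31 remainder 2

31 weeks 2 days


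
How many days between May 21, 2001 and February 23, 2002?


From May 21, 2001 to February 23, 2002
Rest of May 2001: 31 - 21 = 10
Full months: June 30, July 31, August 31, September 30, October 31, November 30, December 31, January 31
Days into February 2002: 23
Total = 10 + 30 + 31 + 31 + 30 + 31 + 30 + 31 + 31 + 23 = 278 days

278 days


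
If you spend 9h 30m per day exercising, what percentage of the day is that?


Time: 570 minutes
Day: 1440 minutes
Percentage = (570/1440) × 100 ≈ 39.6%

39.6%


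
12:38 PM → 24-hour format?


Input: 12:38 PM
12 PM → 12 (noon)

12:38


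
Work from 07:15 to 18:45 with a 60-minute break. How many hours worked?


Total time = (18×60+45) - (7×60+15)
= 1125 - 435 = 690 min
Minus break: 690 - 60 = 630 min
= 10h 30m

10h 30m (630 minutes)


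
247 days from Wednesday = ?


Start: Wednesday (index 2)
(2 + 247) mod 7
= 249 mod 7
= 4
Index 4 → Friday

Friday


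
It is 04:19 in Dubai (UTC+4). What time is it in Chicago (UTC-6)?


18:19 (previous day)

Time difference = UTC-6 - UTC+4 = -10 hours
New hour = (4 -10) mod 24
= -6 mod 24 = 18
Minutes unchanged → 18:19; -6 < 0 → previous day


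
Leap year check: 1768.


Yes

Rules: divisible by 4 AND (not by 100 OR by 400)
1768 ÷ 4 = 442 exactly → divisible by 4
1768 ÷ 100 = 17 remainder 68 → not divisible by 100
Divisible by 4 but not by 100 → leap year
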